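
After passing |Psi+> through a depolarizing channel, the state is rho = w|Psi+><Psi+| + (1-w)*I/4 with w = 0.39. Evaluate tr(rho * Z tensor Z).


|Psi+> = (|01> + |10>)/sqrt(2)
For the pure Bell state, <Z_A Z_B> = -1 (Bell-state Pauli correlator).
The maximally-mixed part I/4 has tr(I/4 * P tensor P) = 0 for any traceless Pauli P.
So <Z_A Z_B>_rho = w * (-1) + (1 - w) * 0
= 0.39 * (-1)
= -0.3900

-0.3900


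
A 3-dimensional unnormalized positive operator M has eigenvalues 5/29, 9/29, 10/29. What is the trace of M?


tr(M) = sum of eigenvalues
= 5/29 + 9/29 + 10/29
= 24/29
= 0.8276

0.8276


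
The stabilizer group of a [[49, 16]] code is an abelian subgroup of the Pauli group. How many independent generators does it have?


For an [[n,k]] stabilizer code:
Number of stabilizer generators = n - k
= 49 - 16
= 33

33


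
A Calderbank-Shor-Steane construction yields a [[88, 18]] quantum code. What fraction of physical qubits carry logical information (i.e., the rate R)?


Code rate R = k/n
= 18/88
= 0.2045

0.2045


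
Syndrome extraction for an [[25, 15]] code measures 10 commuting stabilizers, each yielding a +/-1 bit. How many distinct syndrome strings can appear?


Each stabilizer generator gives a binary (+1 or -1) measurement outcome.
With 10 independent generators:
Total syndromes = 2^10
= 1024

1024


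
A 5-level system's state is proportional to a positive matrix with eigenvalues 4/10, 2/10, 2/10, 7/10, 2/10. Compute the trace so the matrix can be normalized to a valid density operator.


tr(M) = sum of eigenvalues
= 4/10 + 2/10 + 2/10 + 7/10 + 2/10
= 17/10
= 1.7000

1.7000


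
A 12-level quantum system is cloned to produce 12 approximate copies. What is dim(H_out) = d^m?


Output space = H^(tensor 12) where dim(H) = 12
dim = 12^12
= 144 (after 2 factors)
= 1728 (after 3 factors)
= 20736 (after 4 factors)
= 248832 (after 5 factors)
= 2985984 (after 6 factors)
= 35831808 (after 7 factors)
= 429981696 (after 8 factors)
= 5159780352 (after 9 factors)
= 61917364224 (after 10 factors)
= 743008370688 (after 11 factors)
= 8916100448256 (after 12 factors)
= 8916100448256

8916100448256


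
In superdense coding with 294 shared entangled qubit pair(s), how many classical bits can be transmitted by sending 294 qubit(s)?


Superdense coding allows 2 classical bits per shared entangled pair.
294 pair(s) -> 2 * 294 = 588 classical bits

588


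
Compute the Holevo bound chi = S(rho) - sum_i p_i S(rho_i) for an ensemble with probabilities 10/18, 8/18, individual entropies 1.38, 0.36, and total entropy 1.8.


chi = S(rho) - sum_i p_i * S(rho_i)
Weighted entropy = 10/18 * 1.38 + 8/18 * 0.36
= 0.9267
chi = 1.8 - 0.9267
= 0.8733

0.8733


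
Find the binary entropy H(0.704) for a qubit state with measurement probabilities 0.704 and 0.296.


S = -p*log2(p) - (1-p)*log2(1-p)
p = 0.7040, 1-p = 0.2960
= -0.7040 * log2(0.7040) - 0.2960 * log2(0.2960)
= -(-0.3565) - (-0.5199)
= 0.8763

0.8763


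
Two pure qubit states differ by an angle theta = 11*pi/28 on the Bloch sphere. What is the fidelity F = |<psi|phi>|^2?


For states separated by angle theta on Bloch sphere:
F = cos^2(theta/2)
theta = 11*pi/28 = 1.2342
theta/2 = 0.6171
cos(theta/2) = 0.8156
F = 0.6651

0.6651


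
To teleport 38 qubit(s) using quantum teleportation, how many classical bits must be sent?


Quantum teleportation requires 2 classical bits per qubit teleported.
38 qubit(s) -> 2 * 38 = 76 classical bits

76


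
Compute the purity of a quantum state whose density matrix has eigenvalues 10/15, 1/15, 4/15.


tr(rho^2) = sum of eigenvalues squared
= (10/15)^2 + (1/15)^2 + (4/15)^2
= (100 + 1 + 16) / 225
= 117/225
= 0.5200

0.5200


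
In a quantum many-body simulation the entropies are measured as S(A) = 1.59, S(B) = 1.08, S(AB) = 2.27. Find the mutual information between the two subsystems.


I(A:B) = S(A) + S(B) - S(AB)
= 1.59 + 1.08 - 2.27
= 0.4000

0.4000


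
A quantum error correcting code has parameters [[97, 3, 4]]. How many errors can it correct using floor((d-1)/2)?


Code parameters: [[97, 3, 4]], distance d = 4.
Number of correctable errors = floor((d-1)/2)
= floor((4 - 1)/2)
= floor(3/2)
= 1

1


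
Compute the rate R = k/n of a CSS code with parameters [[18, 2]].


Code rate R = k/n
= 2/18
= 0.1111

0.1111


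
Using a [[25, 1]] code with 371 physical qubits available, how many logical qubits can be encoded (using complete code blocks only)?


Each code block uses 25 physical qubits for 1 logical qubit(s).
Number of complete blocks = floor(371 / 25) = 14
Logical qubits = 14 * 1
= 14

14


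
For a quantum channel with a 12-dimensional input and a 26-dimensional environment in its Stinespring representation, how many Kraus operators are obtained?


Tracing out the environment in an orthonormal basis {|i>_E} gives Kraus operators K_i = <i|_E U |0>_E.
Number of Kraus operators = dim(H_env) = d_env
= 26

26


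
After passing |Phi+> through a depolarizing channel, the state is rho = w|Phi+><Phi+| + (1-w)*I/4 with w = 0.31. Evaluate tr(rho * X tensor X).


|Phi+> = (|00> + |11>)/sqrt(2)
For the pure Bell state, <X_A X_B> = +1 (Bell-state Pauli correlator).
The maximally-mixed part I/4 has tr(I/4 * P tensor P) = 0 for any traceless Pauli P.
So <X_A X_B>_rho = w * (+1) + (1 - w) * 0
= 0.31 * (+1)
= 0.3100

0.3100


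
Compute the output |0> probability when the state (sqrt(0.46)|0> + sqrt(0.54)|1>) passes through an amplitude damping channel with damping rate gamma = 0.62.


For amplitude damping with parameter gamma on state sqrt(a)|0> + sqrt(b)|1>:
alpha^2 = 0.46, beta^2 = 0.54
P(|0>) = alpha^2 + gamma * beta^2
= 0.46 + 0.62 * 0.54
= 0.46 + 0.3348
= 0.7948

0.7948


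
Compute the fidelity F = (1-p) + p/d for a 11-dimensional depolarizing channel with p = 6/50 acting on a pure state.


F = (1-p) + p/d
= (1 - 0.1200) + 0.1200/11
= 0.8800 + 0.0109
= 0.8909

0.8909


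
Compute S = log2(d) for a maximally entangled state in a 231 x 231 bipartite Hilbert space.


For a maximally entangled state in d x d:
S = log2(d) = log2(231)
= 7.8517

7.8517


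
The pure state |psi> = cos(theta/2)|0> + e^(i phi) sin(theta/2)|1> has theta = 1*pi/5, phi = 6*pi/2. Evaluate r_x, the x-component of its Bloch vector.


theta = 0.6283, phi = 9.4248
r_x = sin(theta)*cos(phi) = 0.5878 * -1.0000
r_x = -0.5878

-0.5878


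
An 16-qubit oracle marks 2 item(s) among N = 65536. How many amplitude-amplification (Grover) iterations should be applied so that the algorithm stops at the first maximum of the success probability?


After j Grover iterations the success probability is P(j) = sin^2((2j+1)*theta), where sin(theta) = sqrt(k/N).
N = 2^16 = 65536, k = 2
sin(theta) = sqrt(k/N) = 0.005524271728
theta = arcsin(sqrt(k/N)) = 0.005524299826 rad
P(j) reaches its first maximum when (2j+1)*theta is as close as possible to pi/2, i.e. j = round(pi/(4*theta) - 1/2).
pi/(4*theta) - 1/2 = 141.6715
(For comparison, the common estimate pi/4 * sqrt(N/k) = 142.1723; the exact maximiser is used here.)
Optimal iterations = 142

142


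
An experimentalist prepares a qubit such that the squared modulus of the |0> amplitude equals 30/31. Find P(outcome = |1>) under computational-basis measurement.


|alpha|^2 = 30/31 = 0.9677
|beta|^2 = 1 - 30/31 = 1/31 = 0.0323
P(|1>) = |beta|^2 = 0.0323

0.0323


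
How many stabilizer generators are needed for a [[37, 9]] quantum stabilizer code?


For an [[n,k]] stabilizer code:
Number of stabilizer generators = n - k
= 37 - 9
= 28

28


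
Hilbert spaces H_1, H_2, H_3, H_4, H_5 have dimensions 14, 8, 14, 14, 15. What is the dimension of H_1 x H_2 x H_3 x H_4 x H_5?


dim(H_1 x H_2 x H_3 x H_4 x H_5) = 14 * 8 * 14 * 14 * 15
= 112 * 14 * 14 * 15
= 1568 * 14 * 15
= 21952 * 15
= 329280

329280


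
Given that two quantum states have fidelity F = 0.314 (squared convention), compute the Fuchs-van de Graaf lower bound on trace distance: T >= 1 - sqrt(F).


Fuchs-van de Graaf (squared-fidelity convention): 1 - sqrt(F) <= T <= sqrt(1 - F).
Lower bound: T >= 1 - sqrt(F)
sqrt(F) = sqrt(0.314) = 0.5604
T >= 1 - 0.5604
T >= 0.4396

0.4396


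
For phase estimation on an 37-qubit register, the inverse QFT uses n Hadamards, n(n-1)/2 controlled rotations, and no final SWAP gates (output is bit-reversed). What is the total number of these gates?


Hadamard gates: 37
Controlled rotations: n*(n-1)/2 = 37*36/2 = 666
SWAP gates: 0 (omitted)
Total = 37 + 666
= 703

703


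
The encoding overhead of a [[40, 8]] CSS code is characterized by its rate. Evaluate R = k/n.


Code rate R = k/n
= 8/40
= 0.2000

0.2000


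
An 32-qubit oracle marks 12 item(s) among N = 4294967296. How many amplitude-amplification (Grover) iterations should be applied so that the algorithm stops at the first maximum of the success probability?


After j Grover iterations the success probability is P(j) = sin^2((2j+1)*theta), where sin(theta) = sqrt(k/N).
N = 2^32 = 4294967296, k = 12
sin(theta) = sqrt(k/N) = 5.285799584e-05
theta = arcsin(sqrt(k/N)) = 5.285799586e-05 rad
P(j) reaches its first maximum when (2j+1)*theta is as close as possible to pi/2, i.e. j = round(pi/(4*theta) - 1/2).
pi/(4*theta) - 1/2 = 14858.1444
(For comparison, the common estimate pi/4 * sqrt(N/k) = 14858.6444; the exact maximiser is used here.)
Optimal iterations = 14858

14858


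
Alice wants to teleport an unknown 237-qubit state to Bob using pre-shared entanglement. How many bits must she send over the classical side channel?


Quantum teleportation requires 2 classical bits per qubit teleported.
237 qubit(s) -> 2 * 237 = 474 classical bits

474


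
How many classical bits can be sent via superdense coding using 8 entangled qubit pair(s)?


Superdense coding allows 2 classical bits per shared entangled pair.
8 pair(s) -> 2 * 8 = 16 classical bits

16


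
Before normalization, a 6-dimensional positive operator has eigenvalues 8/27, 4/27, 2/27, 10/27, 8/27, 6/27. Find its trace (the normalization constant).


tr(M) = sum of eigenvalues
= 8/27 + 4/27 + 2/27 + 10/27 + 8/27 + 6/27
= 38/27
= 1.4074

1.4074


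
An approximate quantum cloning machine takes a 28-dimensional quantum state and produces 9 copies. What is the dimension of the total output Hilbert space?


Output space = H^(tensor 9) where dim(H) = 28
dim = 28^9
= 784 (after 2 factors)
= 21952 (after 3 factors)
= 614656 (after 4 factors)
= 17210368 (after 5 factors)
= 481890304 (after 6 factors)
= 13492928512 (after 7 factors)
= 377801998336 (after 8 factors)
= 10578455953408 (after 9 factors)
= 10578455953408

10578455953408


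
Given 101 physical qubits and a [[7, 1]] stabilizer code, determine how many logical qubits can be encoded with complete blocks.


Each code block uses 7 physical qubits for 1 logical qubit(s).
Number of complete blocks = floor(101 / 7) = 14
Logical qubits = 14 * 1
= 14

14


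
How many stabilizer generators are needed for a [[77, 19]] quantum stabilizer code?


For an [[n,k]] stabilizer code:
Number of stabilizer generators = n - k
= 77 - 19
= 58

58


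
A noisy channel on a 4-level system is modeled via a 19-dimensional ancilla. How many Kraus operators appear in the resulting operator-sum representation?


Tracing out the environment in an orthonormal basis {|i>_E} gives Kraus operators K_i = <i|_E U |0>_E.
Number of Kraus operators = dim(H_env) = d_env
= 19

19


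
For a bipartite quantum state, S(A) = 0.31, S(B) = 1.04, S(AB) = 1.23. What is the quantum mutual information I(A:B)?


I(A:B) = S(A) + S(B) - S(AB)
= 0.31 + 1.04 - 1.23
= 0.1200

0.1200


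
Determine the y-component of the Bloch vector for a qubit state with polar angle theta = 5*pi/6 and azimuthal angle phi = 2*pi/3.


theta = 2.6180, phi = 2.0944
r_y = sin(theta)*sin(phi) = 0.5000 * 0.8660
r_y = 0.4330

0.4330


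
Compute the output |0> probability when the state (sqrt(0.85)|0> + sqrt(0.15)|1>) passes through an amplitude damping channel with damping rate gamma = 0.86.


For amplitude damping with parameter gamma on state sqrt(a)|0> + sqrt(b)|1>:
alpha^2 = 0.85, beta^2 = 0.15
P(|0>) = alpha^2 + gamma * beta^2
= 0.85 + 0.86 * 0.15
= 0.85 + 0.1290
= 0.9790

0.9790


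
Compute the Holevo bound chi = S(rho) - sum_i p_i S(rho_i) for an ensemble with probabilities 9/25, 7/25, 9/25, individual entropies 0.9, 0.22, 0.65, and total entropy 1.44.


chi = S(rho) - sum_i p_i * S(rho_i)
Weighted entropy = 9/25 * 0.9 + 7/25 * 0.22 + 9/25 * 0.65
= 0.6196
chi = 1.44 - 0.6196
= 0.8204

0.8204


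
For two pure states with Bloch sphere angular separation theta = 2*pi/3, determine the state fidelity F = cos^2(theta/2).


For states separated by angle theta on Bloch sphere:
F = cos^2(theta/2)
theta = 2*pi/3 = 2.0944
theta/2 = 1.0472
cos(theta/2) = 0.5000
F = 0.2500

0.2500


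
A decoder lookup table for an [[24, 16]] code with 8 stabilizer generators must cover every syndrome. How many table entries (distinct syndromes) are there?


Each stabilizer generator gives a binary (+1 or -1) measurement outcome.
With 8 independent generators:
Total syndromes = 2^8
= 256

256


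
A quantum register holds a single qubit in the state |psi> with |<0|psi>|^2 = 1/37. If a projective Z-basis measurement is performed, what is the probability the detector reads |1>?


|alpha|^2 = 1/37 = 0.0270
|beta|^2 = 1 - 1/37 = 36/37 = 0.9730
P(|1>) = |beta|^2 = 0.9730

0.9730


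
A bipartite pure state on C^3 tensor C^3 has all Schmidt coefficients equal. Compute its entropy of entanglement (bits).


For a maximally entangled state in d x d:
S = log2(d) = log2(3)
= 1.5850

1.5850


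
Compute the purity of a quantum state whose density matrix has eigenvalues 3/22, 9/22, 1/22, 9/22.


tr(rho^2) = sum of eigenvalues squared
= (3/22)^2 + (9/22)^2 + (1/22)^2 + (9/22)^2
= (9 + 81 + 1 + 81) / 484
= 172/484
= 0.3554

0.3554


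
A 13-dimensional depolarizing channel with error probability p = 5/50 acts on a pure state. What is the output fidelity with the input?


F = (1-p) + p/d
= (1 - 0.1000) + 0.1000/13
= 0.9000 + 0.0077
= 0.9077

0.9077


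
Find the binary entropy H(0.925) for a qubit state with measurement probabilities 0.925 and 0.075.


S = -p*log2(p) - (1-p)*log2(1-p)
p = 0.9250, 1-p = 0.0750
= -0.9250 * log2(0.9250) - 0.0750 * log2(0.0750)
= -(-0.1040) - (-0.2803)
= 0.3843

0.3843


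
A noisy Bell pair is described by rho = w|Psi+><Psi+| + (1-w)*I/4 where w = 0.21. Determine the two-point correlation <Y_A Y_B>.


|Psi+> = (|01> + |10>)/sqrt(2)
For the pure Bell state, <Y_A Y_B> = +1 (Bell-state Pauli correlator).
The maximally-mixed part I/4 has tr(I/4 * P tensor P) = 0 for any traceless Pauli P.
So <Y_A Y_B>_rho = w * (+1) + (1 - w) * 0
= 0.21 * (+1)
= 0.2100

0.2100


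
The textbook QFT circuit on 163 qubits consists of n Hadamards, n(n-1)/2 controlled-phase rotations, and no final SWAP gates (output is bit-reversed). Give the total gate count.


Hadamard gates: 163
Controlled rotations: n*(n-1)/2 = 163*162/2 = 13203
SWAP gates: 0 (omitted)
Total = 163 + 13203
= 13366

13366


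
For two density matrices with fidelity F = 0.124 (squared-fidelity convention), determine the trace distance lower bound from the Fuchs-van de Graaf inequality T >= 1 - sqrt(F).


Fuchs-van de Graaf (squared-fidelity convention): 1 - sqrt(F) <= T <= sqrt(1 - F).
Lower bound: T >= 1 - sqrt(F)
sqrt(F) = sqrt(0.124) = 0.3521
T >= 1 - 0.3521
T >= 0.6479

0.6479


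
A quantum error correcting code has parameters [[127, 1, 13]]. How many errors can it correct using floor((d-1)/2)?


Code parameters: [[127, 1, 13]], distance d = 13.
Number of correctable errors = floor((d-1)/2)
= floor((13 - 1)/2)
= floor(12/2)
= 6

6


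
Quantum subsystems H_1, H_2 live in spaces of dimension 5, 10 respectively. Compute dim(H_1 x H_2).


dim(H_1 x H_2) = 5 * 10
= 50

50


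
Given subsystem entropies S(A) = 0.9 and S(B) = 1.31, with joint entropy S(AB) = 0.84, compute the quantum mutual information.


I(A:B) = S(A) + S(B) - S(AB)
= 0.9 + 1.31 - 0.84
= 1.3700

1.3700


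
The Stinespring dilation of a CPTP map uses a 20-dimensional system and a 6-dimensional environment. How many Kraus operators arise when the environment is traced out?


Tracing out the environment in an orthonormal basis {|i>_E} gives Kraus operators K_i = <i|_E U |0>_E.
Number of Kraus operators = dim(H_env) = d_env
= 6

6


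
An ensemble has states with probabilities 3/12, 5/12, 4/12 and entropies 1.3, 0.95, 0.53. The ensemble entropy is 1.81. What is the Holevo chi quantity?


chi = S(rho) - sum_i p_i * S(rho_i)
Weighted entropy = 3/12 * 1.3 + 5/12 * 0.95 + 4/12 * 0.53
= 0.8975
chi = 1.81 - 0.8975
= 0.9125

0.9125


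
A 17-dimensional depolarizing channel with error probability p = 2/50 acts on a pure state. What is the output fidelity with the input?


F = (1-p) + p/d
= (1 - 0.0400) + 0.0400/17
= 0.9600 + 0.0024
= 0.9624

0.9624


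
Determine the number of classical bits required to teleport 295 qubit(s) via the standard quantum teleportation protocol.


Quantum teleportation requires 2 classical bits per qubit teleported.
295 qubit(s) -> 2 * 295 = 590 classical bits

590


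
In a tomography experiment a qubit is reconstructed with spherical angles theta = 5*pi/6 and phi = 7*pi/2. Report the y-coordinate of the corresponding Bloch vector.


theta = 2.6180, phi = 10.9956
r_y = sin(theta)*sin(phi) = 0.5000 * -1.0000
r_y = -0.5000

-0.5000


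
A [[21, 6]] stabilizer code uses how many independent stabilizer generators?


For an [[n,k]] stabilizer code:
Number of stabilizer generators = n - k
= 21 - 6
= 15

15


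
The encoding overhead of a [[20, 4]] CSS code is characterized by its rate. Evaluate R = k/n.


Code rate R = k/n
= 4/20
= 0.2000

0.2000


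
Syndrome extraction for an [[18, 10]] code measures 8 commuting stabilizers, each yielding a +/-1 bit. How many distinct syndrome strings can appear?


Each stabilizer generator gives a binary (+1 or -1) measurement outcome.
With 8 independent generators:
Total syndromes = 2^8
= 256

256


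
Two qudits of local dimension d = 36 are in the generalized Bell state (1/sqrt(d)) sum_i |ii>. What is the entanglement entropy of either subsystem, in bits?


For a maximally entangled state in d x d:
S = log2(d) = log2(36)
= 5.1699

5.1699


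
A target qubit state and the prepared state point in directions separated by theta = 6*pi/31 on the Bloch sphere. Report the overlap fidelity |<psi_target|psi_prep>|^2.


For states separated by angle theta on Bloch sphere:
F = cos^2(theta/2)
theta = 6*pi/31 = 0.6081
theta/2 = 0.3040
cos(theta/2) = 0.9541
F = 0.9104

0.9104


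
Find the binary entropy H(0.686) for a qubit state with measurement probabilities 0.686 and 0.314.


S = -p*log2(p) - (1-p)*log2(1-p)
p = 0.6860, 1-p = 0.3140
= -0.6860 * log2(0.6860) - 0.3140 * log2(0.3140)
= -(-0.3730) - (-0.5247)
= 0.8977

0.8977


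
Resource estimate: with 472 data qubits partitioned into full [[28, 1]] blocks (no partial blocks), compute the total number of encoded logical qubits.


Each code block uses 28 physical qubits for 1 logical qubit(s).
Number of complete blocks = floor(472 / 28) = 16
Logical qubits = 16 * 1
= 16

16


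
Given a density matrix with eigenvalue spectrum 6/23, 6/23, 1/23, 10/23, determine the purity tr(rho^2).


tr(rho^2) = sum of eigenvalues squared
= (6/23)^2 + (6/23)^2 + (1/23)^2 + (10/23)^2
= (36 + 36 + 1 + 100) / 529
= 173/529
= 0.3270

0.3270


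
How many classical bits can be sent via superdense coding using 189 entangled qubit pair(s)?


Superdense coding allows 2 classical bits per shared entangled pair.
189 pair(s) -> 2 * 189 = 378 classical bits

378


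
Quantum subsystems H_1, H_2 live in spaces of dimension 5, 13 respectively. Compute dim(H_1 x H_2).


dim(H_1 x H_2) = 5 * 13
= 65

65


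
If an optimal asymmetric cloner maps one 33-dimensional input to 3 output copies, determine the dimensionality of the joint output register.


Output space = H^(tensor 3) where dim(H) = 33
dim = 33^3
= 1089 (after 2 factors)
= 35937 (after 3 factors)
= 35937

35937


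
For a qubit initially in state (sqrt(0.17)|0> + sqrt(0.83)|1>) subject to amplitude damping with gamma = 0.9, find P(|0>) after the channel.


For amplitude damping with parameter gamma on state sqrt(a)|0> + sqrt(b)|1>:
alpha^2 = 0.17, beta^2 = 0.83
P(|0>) = alpha^2 + gamma * beta^2
= 0.17 + 0.9 * 0.83
= 0.17 + 0.7470
= 0.9170

0.9170


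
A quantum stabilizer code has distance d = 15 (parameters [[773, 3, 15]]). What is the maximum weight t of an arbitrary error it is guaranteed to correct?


Code parameters: [[773, 3, 15]], distance d = 15.
Number of correctable errors = floor((d-1)/2)
= floor((15 - 1)/2)
= floor(14/2)
= 7

7


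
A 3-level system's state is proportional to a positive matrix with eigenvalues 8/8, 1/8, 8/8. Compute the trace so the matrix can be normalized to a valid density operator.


tr(M) = sum of eigenvalues
= 8/8 + 1/8 + 8/8
= 17/8
= 2.1250

2.1250


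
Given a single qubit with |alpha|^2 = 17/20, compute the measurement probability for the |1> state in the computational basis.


|alpha|^2 = 17/20 = 0.8500
|beta|^2 = 1 - 17/20 = 3/20 = 0.1500
P(|1>) = |beta|^2 = 0.1500

0.1500


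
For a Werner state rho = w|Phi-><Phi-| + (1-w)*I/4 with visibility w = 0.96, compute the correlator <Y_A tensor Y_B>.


|Phi-> = (|00> - |11>)/sqrt(2)
For the pure Bell state, <Y_A Y_B> = +1 (Bell-state Pauli correlator).
The maximally-mixed part I/4 has tr(I/4 * P tensor P) = 0 for any traceless Pauli P.
So <Y_A Y_B>_rho = w * (+1) + (1 - w) * 0
= 0.96 * (+1)
= 0.9600

0.9600


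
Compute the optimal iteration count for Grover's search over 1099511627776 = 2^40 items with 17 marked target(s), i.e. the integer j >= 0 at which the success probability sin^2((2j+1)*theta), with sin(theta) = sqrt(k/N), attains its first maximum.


After j Grover iterations the success probability is P(j) = sin^2((2j+1)*theta), where sin(theta) = sqrt(k/N).
N = 2^40 = 1099511627776, k = 17
sin(theta) = sqrt(k/N) = 3.932099939e-06
theta = arcsin(sqrt(k/N)) = 3.932099939e-06 rad
P(j) reaches its first maximum when (2j+1)*theta is as close as possible to pi/2, i.e. j = round(pi/(4*theta) - 1/2).
pi/(4*theta) - 1/2 = 199739.6326
(For comparison, the common estimate pi/4 * sqrt(N/k) = 199740.1326; the exact maximiser is used here.)
Optimal iterations = 199740

199740


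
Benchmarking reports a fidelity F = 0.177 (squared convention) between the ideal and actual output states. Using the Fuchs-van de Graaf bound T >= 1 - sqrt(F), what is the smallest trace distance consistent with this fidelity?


Fuchs-van de Graaf (squared-fidelity convention): 1 - sqrt(F) <= T <= sqrt(1 - F).
Lower bound: T >= 1 - sqrt(F)
sqrt(F) = sqrt(0.177) = 0.4207
T >= 1 - 0.4207
T >= 0.5793

0.5793


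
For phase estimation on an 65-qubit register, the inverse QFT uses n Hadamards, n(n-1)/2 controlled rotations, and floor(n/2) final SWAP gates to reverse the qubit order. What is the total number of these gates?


Hadamard gates: 65
Controlled rotations: n*(n-1)/2 = 65*64/2 = 2080
SWAP gates: floor(n/2) = floor(65/2) = 32
Total = 65 + 2080 + 32
= 2177

2177


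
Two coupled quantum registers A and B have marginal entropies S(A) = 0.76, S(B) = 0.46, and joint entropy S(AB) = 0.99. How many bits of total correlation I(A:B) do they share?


I(A:B) = S(A) + S(B) - S(AB)
= 0.76 + 0.46 - 0.99
= 0.2300

0.2300


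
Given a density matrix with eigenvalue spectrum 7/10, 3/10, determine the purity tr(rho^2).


tr(rho^2) = sum of eigenvalues squared
= (7/10)^2 + (3/10)^2
= (49 + 9) / 100
= 58/100
= 0.5800

0.5800


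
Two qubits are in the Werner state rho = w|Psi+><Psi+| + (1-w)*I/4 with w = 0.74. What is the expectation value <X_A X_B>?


|Psi+> = (|01> + |10>)/sqrt(2)
For the pure Bell state, <X_A X_B> = +1 (Bell-state Pauli correlator).
The maximally-mixed part I/4 has tr(I/4 * P tensor P) = 0 for any traceless Pauli P.
So <X_A X_B>_rho = w * (+1) + (1 - w) * 0
= 0.74 * (+1)
= 0.7400

0.7400


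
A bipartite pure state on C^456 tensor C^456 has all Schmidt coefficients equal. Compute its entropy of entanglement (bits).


For a maximally entangled state in d x d:
S = log2(d) = log2(456)
= 8.8329

8.8329


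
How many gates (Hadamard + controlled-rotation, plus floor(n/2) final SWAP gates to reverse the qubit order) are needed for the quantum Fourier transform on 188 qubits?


Hadamard gates: 188
Controlled rotations: n*(n-1)/2 = 188*187/2 = 17578
SWAP gates: floor(n/2) = floor(188/2) = 94
Total = 188 + 17578 + 94
= 17860

17860


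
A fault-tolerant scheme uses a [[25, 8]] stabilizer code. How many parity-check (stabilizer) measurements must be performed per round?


For an [[n,k]] stabilizer code:
Number of stabilizer generators = n - k
= 25 - 8
= 17

17


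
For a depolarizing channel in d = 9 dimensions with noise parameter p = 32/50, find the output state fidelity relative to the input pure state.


F = (1-p) + p/d
= (1 - 0.6400) + 0.6400/9
= 0.3600 + 0.0711
= 0.4311

0.4311


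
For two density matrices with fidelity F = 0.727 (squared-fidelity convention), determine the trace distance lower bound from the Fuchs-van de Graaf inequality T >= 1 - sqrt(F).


Fuchs-van de Graaf (squared-fidelity convention): 1 - sqrt(F) <= T <= sqrt(1 - F).
Lower bound: T >= 1 - sqrt(F)
sqrt(F) = sqrt(0.727) = 0.8526
T >= 1 - 0.8526
T >= 0.1474

0.1474


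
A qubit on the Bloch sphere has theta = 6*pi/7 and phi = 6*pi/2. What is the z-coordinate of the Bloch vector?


theta = 2.6928, phi = 9.4248
r_z = cos(theta) = -0.9010

-0.9010


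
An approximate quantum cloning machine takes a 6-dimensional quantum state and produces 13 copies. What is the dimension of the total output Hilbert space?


Output space = H^(tensor 13) where dim(H) = 6
dim = 6^13
= 36 (after 2 factors)
= 216 (after 3 factors)
= 1296 (after 4 factors)
= 7776 (after 5 factors)
= 46656 (after 6 factors)
= 279936 (after 7 factors)
= 1679616 (after 8 factors)
= 10077696 (after 9 factors)
= 60466176 (after 10 factors)
= 362797056 (after 11 factors)
= 2176782336 (after 12 factors)
= 13060694016 (after 13 factors)
= 13060694016

13060694016


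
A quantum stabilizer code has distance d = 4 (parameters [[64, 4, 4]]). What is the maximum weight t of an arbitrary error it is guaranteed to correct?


Code parameters: [[64, 4, 4]], distance d = 4.
Number of correctable errors = floor((d-1)/2)
= floor((4 - 1)/2)
= floor(3/2)
= 1

1


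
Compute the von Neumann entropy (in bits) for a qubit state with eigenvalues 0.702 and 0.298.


S = -p*log2(p) - (1-p)*log2(1-p)
p = 0.7020, 1-p = 0.2980
= -0.7020 * log2(0.7020) - 0.2980 * log2(0.2980)
= -(-0.3583) - (-0.5205)
= 0.8788

0.8788


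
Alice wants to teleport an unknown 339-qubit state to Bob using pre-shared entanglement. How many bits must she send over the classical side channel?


Quantum teleportation requires 2 classical bits per qubit teleported.
339 qubit(s) -> 2 * 339 = 678 classical bits

678


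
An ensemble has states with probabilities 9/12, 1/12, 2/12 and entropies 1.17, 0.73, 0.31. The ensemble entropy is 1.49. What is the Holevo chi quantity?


chi = S(rho) - sum_i p_i * S(rho_i)
Weighted entropy = 9/12 * 1.17 + 1/12 * 0.73 + 2/12 * 0.31
= 0.9900
chi = 1.49 - 0.9900
= 0.5000

0.5000


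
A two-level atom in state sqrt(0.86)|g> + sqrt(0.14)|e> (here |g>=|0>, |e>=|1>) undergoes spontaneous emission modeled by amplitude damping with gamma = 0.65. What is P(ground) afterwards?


For amplitude damping with parameter gamma on state sqrt(a)|0> + sqrt(b)|1>:
alpha^2 = 0.86, beta^2 = 0.14
P(|0>) = alpha^2 + gamma * beta^2
= 0.86 + 0.65 * 0.14
= 0.86 + 0.0910
= 0.9510

0.9510


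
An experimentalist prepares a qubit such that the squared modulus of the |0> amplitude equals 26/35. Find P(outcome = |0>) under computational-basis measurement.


|alpha|^2 = 26/35 = 0.7429
|beta|^2 = 1 - 26/35 = 9/35 = 0.2571
P(|0>) = |alpha|^2 = 0.7429

0.7429


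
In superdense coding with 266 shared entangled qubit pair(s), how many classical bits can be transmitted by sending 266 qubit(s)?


Superdense coding allows 2 classical bits per shared entangled pair.
266 pair(s) -> 2 * 266 = 532 classical bits

532


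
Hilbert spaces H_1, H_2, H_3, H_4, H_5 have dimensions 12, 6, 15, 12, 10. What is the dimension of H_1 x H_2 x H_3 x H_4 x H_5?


dim(H_1 x H_2 x H_3 x H_4 x H_5) = 12 * 6 * 15 * 12 * 10
= 72 * 15 * 12 * 10
= 1080 * 12 * 10
= 12960 * 10
= 129600

129600


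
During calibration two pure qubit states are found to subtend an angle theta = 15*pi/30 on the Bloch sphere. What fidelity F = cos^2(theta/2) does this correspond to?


For states separated by angle theta on Bloch sphere:
F = cos^2(theta/2)
theta = 15*pi/30 = 1.5708
theta/2 = 0.7854
cos(theta/2) = 0.7071
F = 0.5000

0.5000


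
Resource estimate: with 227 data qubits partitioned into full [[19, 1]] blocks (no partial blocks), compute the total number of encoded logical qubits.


Each code block uses 19 physical qubits for 1 logical qubit(s).
Number of complete blocks = floor(227 / 19) = 11
Logical qubits = 11 * 1
= 11

11


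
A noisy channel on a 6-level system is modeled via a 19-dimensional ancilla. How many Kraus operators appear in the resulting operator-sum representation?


Tracing out the environment in an orthonormal basis {|i>_E} gives Kraus operators K_i = <i|_E U |0>_E.
Number of Kraus operators = dim(H_env) = d_env
= 19

19


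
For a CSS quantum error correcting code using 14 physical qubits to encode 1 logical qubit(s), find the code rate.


Code rate R = k/n
= 1/14
= 0.0714

0.0714


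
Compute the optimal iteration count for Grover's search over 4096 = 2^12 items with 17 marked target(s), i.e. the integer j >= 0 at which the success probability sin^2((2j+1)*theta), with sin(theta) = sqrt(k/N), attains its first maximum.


After j Grover iterations the success probability is P(j) = sin^2((2j+1)*theta), where sin(theta) = sqrt(k/N).
N = 2^12 = 4096, k = 17
sin(theta) = sqrt(k/N) = 0.0644235254
theta = arcsin(sqrt(k/N)) = 0.06446817264 rad
P(j) reaches its first maximum when (2j+1)*theta is as close as possible to pi/2, i.e. j = round(pi/(4*theta) - 1/2).
pi/(4*theta) - 1/2 = 11.6827
(For comparison, the common estimate pi/4 * sqrt(N/k) = 12.1912; the exact maximiser is used here.)
Optimal iterations = 12

12


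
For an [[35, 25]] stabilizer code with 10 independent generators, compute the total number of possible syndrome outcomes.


Each stabilizer generator gives a binary (+1 or -1) measurement outcome.
With 10 independent generators:
Total syndromes = 2^10
= 1024

1024


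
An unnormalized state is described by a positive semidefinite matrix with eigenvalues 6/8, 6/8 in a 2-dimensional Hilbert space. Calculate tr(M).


tr(M) = sum of eigenvalues
= 6/8 + 6/8
= 12/8
= 1.5000

1.5000


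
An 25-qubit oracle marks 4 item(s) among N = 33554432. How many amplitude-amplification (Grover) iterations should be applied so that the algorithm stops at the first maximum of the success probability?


After j Grover iterations the success probability is P(j) = sin^2((2j+1)*theta), where sin(theta) = sqrt(k/N).
N = 2^25 = 33554432, k = 4
sin(theta) = sqrt(k/N) = 0.000345266983
theta = arcsin(sqrt(k/N)) = 0.0003452669899 rad
P(j) reaches its first maximum when (2j+1)*theta is as close as possible to pi/2, i.e. j = round(pi/(4*theta) - 1/2).
pi/(4*theta) - 1/2 = 2274.2560
(For comparison, the common estimate pi/4 * sqrt(N/k) = 2274.7561; the exact maximiser is used here.)
Optimal iterations = 2274

2274


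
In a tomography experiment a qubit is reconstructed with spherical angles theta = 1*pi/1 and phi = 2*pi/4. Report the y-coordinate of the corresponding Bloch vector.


theta = 3.1416, phi = 1.5708
r_y = sin(theta)*sin(phi) = 0.0000 * 1.0000
r_y = 0.0000

0.0000


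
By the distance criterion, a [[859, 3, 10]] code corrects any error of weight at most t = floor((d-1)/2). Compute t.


Code parameters: [[859, 3, 10]], distance d = 10.
Number of correctable errors = floor((d-1)/2)
= floor((10 - 1)/2)
= floor(9/2)
= 4

4


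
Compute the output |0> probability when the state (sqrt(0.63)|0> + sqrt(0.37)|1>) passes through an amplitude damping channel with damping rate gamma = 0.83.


For amplitude damping with parameter gamma on state sqrt(a)|0> + sqrt(b)|1>:
alpha^2 = 0.63, beta^2 = 0.37
P(|0>) = alpha^2 + gamma * beta^2
= 0.63 + 0.83 * 0.37
= 0.63 + 0.3071
= 0.9371

0.9371


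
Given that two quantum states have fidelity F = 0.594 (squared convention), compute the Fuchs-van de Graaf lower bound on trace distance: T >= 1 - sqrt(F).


Fuchs-van de Graaf (squared-fidelity convention): 1 - sqrt(F) <= T <= sqrt(1 - F).
Lower bound: T >= 1 - sqrt(F)
sqrt(F) = sqrt(0.594) = 0.7707
T >= 1 - 0.7707
T >= 0.2293

0.2293


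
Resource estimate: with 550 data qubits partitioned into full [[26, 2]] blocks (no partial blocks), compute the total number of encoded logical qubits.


Each code block uses 26 physical qubits for 2 logical qubit(s).
Number of complete blocks = floor(550 / 26) = 21
Logical qubits = 21 * 2
= 42

42


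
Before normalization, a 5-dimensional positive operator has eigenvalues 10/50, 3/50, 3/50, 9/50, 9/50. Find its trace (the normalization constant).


tr(M) = sum of eigenvalues
= 10/50 + 3/50 + 3/50 + 9/50 + 9/50
= 34/50
= 0.6800

0.6800


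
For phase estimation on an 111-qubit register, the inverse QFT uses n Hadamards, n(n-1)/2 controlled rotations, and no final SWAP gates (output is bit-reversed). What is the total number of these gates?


Hadamard gates: 111
Controlled rotations: n*(n-1)/2 = 111*110/2 = 6105
SWAP gates: 0 (omitted)
Total = 111 + 6105
= 6216

6216


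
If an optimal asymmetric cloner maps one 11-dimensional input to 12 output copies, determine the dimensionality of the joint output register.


Output space = H^(tensor 12) where dim(H) = 11
dim = 11^12
= 121 (after 2 factors)
= 1331 (after 3 factors)
= 14641 (after 4 factors)
= 161051 (after 5 factors)
= 1771561 (after 6 factors)
= 19487171 (after 7 factors)
= 214358881 (after 8 factors)
= 2357947691 (after 9 factors)
= 25937424601 (after 10 factors)
= 285311670611 (after 11 factors)
= 3138428376721 (after 12 factors)
= 3138428376721

3138428376721


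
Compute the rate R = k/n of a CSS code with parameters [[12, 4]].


Code rate R = k/n
= 4/12
= 0.3333

0.3333


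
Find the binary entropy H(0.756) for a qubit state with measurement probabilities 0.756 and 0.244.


S = -p*log2(p) - (1-p)*log2(1-p)
p = 0.7560, 1-p = 0.2440
= -0.7560 * log2(0.7560) - 0.2440 * log2(0.2440)
= -(-0.3051) - (-0.4966)
= 0.8016

0.8016


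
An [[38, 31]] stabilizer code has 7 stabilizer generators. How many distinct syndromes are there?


Each stabilizer generator gives a binary (+1 or -1) measurement outcome.
With 7 independent generators:
Total syndromes = 2^7
= 128

128


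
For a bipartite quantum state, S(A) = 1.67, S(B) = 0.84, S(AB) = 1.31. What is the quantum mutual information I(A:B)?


I(A:B) = S(A) + S(B) - S(AB)
= 1.67 + 0.84 - 1.31
= 1.2000

1.2000


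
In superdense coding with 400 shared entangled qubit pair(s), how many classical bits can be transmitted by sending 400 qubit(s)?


Superdense coding allows 2 classical bits per shared entangled pair.
400 pair(s) -> 2 * 400 = 800 classical bits

800


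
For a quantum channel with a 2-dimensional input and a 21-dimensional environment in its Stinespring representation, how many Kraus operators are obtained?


Tracing out the environment in an orthonormal basis {|i>_E} gives Kraus operators K_i = <i|_E U |0>_E.
Number of Kraus operators = dim(H_env) = d_env
= 21

21


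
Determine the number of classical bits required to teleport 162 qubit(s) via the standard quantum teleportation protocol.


Quantum teleportation requires 2 classical bits per qubit teleported.
162 qubit(s) -> 2 * 162 = 324 classical bits

324


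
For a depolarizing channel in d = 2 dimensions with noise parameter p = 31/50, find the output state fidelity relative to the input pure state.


F = (1-p) + p/d
= (1 - 0.6200) + 0.6200/2
= 0.3800 + 0.3100
= 0.6900

0.6900


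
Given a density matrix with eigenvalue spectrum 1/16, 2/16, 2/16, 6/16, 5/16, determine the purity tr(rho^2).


tr(rho^2) = sum of eigenvalues squared
= (1/16)^2 + (2/16)^2 + (2/16)^2 + (6/16)^2 + (5/16)^2
= (1 + 4 + 4 + 36 + 25) / 256
= 70/256
= 0.2734

0.2734


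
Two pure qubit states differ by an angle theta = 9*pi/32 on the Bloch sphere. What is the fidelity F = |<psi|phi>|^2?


For states separated by angle theta on Bloch sphere:
F = cos^2(theta/2)
theta = 9*pi/32 = 0.8836
theta/2 = 0.4418
cos(theta/2) = 0.9040
F = 0.8172

0.8172


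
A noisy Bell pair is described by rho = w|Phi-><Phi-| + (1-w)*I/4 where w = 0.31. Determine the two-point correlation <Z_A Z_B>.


|Phi-> = (|00> - |11>)/sqrt(2)
For the pure Bell state, <Z_A Z_B> = +1 (Bell-state Pauli correlator).
The maximally-mixed part I/4 has tr(I/4 * P tensor P) = 0 for any traceless Pauli P.
So <Z_A Z_B>_rho = w * (+1) + (1 - w) * 0
= 0.31 * (+1)
= 0.3100

0.3100


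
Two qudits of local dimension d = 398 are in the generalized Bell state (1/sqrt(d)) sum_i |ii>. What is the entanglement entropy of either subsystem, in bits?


For a maximally entangled state in d x d:
S = log2(d) = log2(398)
= 8.6366

8.6366


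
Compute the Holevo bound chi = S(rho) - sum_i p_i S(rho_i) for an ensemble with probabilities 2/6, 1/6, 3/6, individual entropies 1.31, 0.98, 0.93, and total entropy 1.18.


chi = S(rho) - sum_i p_i * S(rho_i)
Weighted entropy = 2/6 * 1.31 + 1/6 * 0.98 + 3/6 * 0.93
= 1.0650
chi = 1.18 - 1.0650
= 0.1150

0.1150


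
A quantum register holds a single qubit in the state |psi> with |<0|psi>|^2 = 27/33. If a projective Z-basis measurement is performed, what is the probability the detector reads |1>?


|alpha|^2 = 27/33 = 0.8182
|beta|^2 = 1 - 27/33 = 6/33 = 0.1818
P(|1>) = |beta|^2 = 0.1818

0.1818


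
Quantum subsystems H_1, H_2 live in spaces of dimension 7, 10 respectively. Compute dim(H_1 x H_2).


dim(H_1 x H_2) = 7 * 10
= 70

70


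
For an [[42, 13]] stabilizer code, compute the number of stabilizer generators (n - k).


For an [[n,k]] stabilizer code:
Number of stabilizer generators = n - k
= 42 - 13
= 29

29


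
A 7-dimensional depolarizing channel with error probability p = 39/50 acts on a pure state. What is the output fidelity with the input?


F = (1-p) + p/d
= (1 - 0.7800) + 0.7800/7
= 0.2200 + 0.1114
= 0.3314

0.3314


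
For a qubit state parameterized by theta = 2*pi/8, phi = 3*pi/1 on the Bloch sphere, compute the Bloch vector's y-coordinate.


theta = 0.7854, phi = 9.4248
r_y = sin(theta)*sin(phi) = 0.7071 * 0.0000
r_y = 0.0000

0.0000


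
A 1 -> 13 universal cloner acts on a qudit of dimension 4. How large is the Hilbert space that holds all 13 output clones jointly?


Output space = H^(tensor 13) where dim(H) = 4
dim = 4^13
= 16 (after 2 factors)
= 64 (after 3 factors)
= 256 (after 4 factors)
= 1024 (after 5 factors)
= 4096 (after 6 factors)
= 16384 (after 7 factors)
= 65536 (after 8 factors)
= 262144 (after 9 factors)
= 1048576 (after 10 factors)
= 4194304 (after 11 factors)
= 16777216 (after 12 factors)
= 67108864 (after 13 factors)
= 67108864

67108864


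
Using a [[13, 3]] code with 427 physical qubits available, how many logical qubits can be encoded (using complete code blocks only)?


Each code block uses 13 physical qubits for 3 logical qubit(s).
Number of complete blocks = floor(427 / 13) = 32
Logical qubits = 32 * 3
= 96

96


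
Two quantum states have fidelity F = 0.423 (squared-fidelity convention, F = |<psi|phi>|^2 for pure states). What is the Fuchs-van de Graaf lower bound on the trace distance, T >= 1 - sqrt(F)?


Fuchs-van de Graaf (squared-fidelity convention): 1 - sqrt(F) <= T <= sqrt(1 - F).
Lower bound: T >= 1 - sqrt(F)
sqrt(F) = sqrt(0.423) = 0.6504
T >= 1 - 0.6504
T >= 0.3496

0.3496
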